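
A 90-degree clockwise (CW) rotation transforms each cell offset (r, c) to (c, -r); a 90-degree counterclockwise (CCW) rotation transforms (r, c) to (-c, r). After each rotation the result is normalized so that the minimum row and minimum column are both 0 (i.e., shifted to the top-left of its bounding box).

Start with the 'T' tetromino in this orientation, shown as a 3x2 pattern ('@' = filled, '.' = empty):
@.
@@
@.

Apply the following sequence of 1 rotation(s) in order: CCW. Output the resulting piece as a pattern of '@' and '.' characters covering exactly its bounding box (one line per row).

Answer: .@.
@@@

Derivation:
Start:
@.
@@
@.
After rotation 1 (CCW):
.@.
@@@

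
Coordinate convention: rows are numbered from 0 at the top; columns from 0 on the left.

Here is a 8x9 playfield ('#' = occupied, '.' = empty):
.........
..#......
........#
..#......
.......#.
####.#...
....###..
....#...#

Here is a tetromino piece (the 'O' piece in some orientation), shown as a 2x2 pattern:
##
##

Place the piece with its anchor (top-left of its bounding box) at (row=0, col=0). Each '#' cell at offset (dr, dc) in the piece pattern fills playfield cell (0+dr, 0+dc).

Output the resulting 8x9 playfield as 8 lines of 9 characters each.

Fill (0+0,0+0) = (0,0)
Fill (0+0,0+1) = (0,1)
Fill (0+1,0+0) = (1,0)
Fill (0+1,0+1) = (1,1)

Answer: ##.......
###......
........#
..#......
.......#.
####.#...
....###..
....#...#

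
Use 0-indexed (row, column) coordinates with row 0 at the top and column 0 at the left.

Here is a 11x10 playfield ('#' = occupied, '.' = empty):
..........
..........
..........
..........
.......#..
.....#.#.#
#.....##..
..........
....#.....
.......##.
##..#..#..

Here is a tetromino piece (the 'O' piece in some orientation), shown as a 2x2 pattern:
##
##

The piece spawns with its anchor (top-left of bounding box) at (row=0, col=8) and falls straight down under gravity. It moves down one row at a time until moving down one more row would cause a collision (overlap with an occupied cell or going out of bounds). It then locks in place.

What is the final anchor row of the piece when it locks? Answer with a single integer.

Spawn at (row=0, col=8). Try each row:
  row 0: fits
  row 1: fits
  row 2: fits
  row 3: fits
  row 4: blocked -> lock at row 3

Answer: 3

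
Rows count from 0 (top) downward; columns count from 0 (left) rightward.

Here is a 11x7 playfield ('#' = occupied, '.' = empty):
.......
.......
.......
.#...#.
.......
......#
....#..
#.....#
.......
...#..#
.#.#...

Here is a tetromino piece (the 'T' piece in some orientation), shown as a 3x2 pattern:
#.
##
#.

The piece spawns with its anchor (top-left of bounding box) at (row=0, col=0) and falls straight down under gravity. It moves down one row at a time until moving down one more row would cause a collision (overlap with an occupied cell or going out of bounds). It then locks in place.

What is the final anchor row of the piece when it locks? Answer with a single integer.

Answer: 1

Derivation:
Spawn at (row=0, col=0). Try each row:
  row 0: fits
  row 1: fits
  row 2: blocked -> lock at row 1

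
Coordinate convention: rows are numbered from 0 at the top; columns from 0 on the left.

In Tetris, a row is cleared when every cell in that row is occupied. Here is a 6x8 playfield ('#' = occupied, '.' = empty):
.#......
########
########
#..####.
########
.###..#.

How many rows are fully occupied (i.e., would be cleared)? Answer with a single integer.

Answer: 3

Derivation:
Check each row:
  row 0: 7 empty cells -> not full
  row 1: 0 empty cells -> FULL (clear)
  row 2: 0 empty cells -> FULL (clear)
  row 3: 3 empty cells -> not full
  row 4: 0 empty cells -> FULL (clear)
  row 5: 4 empty cells -> not full
Total rows cleared: 3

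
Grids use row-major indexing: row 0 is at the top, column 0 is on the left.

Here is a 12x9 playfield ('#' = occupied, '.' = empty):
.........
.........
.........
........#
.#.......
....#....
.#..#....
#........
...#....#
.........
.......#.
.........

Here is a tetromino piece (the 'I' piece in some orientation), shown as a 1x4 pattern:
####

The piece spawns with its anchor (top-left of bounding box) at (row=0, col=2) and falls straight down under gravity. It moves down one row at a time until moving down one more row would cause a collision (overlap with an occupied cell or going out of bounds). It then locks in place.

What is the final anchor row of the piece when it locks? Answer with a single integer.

Spawn at (row=0, col=2). Try each row:
  row 0: fits
  row 1: fits
  row 2: fits
  row 3: fits
  row 4: fits
  row 5: blocked -> lock at row 4

Answer: 4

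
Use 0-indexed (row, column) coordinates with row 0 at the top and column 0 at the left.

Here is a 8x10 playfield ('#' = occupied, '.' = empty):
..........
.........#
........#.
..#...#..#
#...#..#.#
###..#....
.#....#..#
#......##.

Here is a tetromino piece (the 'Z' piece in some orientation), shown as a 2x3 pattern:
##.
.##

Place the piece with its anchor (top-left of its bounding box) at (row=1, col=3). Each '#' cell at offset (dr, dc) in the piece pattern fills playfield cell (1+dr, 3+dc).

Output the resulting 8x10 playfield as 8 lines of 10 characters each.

Answer: ..........
...##....#
....##..#.
..#...#..#
#...#..#.#
###..#....
.#....#..#
#......##.

Derivation:
Fill (1+0,3+0) = (1,3)
Fill (1+0,3+1) = (1,4)
Fill (1+1,3+1) = (2,4)
Fill (1+1,3+2) = (2,5)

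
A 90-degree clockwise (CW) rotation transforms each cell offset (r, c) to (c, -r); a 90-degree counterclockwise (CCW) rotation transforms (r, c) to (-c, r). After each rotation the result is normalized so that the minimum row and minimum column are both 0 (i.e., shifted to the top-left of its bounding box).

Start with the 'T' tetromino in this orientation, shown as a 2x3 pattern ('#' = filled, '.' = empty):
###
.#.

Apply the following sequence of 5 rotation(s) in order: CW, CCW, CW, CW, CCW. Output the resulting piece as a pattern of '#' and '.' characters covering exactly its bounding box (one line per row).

Answer: .#
##
.#

Derivation:
Start:
###
.#.
After rotation 1 (CW):
.#
##
.#
After rotation 2 (CCW):
###
.#.
After rotation 3 (CW):
.#
##
.#
After rotation 4 (CW):
.#.
###
After rotation 5 (CCW):
.#
##
.#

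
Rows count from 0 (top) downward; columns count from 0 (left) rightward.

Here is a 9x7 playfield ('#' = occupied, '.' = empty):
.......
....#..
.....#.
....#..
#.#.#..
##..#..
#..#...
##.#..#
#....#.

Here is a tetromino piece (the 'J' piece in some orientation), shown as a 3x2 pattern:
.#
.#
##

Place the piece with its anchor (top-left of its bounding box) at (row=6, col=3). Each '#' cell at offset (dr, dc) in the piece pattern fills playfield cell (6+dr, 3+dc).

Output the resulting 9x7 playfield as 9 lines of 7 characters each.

Answer: .......
....#..
.....#.
....#..
#.#.#..
##..#..
#..##..
##.##.#
#..###.

Derivation:
Fill (6+0,3+1) = (6,4)
Fill (6+1,3+1) = (7,4)
Fill (6+2,3+0) = (8,3)
Fill (6+2,3+1) = (8,4)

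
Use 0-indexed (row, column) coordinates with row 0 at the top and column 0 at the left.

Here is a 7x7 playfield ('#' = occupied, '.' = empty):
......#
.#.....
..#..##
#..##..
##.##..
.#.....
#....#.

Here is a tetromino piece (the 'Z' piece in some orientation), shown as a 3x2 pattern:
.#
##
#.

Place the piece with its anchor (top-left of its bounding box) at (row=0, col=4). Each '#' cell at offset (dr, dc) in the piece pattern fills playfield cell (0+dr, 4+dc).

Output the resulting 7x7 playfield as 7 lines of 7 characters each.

Fill (0+0,4+1) = (0,5)
Fill (0+1,4+0) = (1,4)
Fill (0+1,4+1) = (1,5)
Fill (0+2,4+0) = (2,4)

Answer: .....##
.#..##.
..#.###
#..##..
##.##..
.#.....
#....#.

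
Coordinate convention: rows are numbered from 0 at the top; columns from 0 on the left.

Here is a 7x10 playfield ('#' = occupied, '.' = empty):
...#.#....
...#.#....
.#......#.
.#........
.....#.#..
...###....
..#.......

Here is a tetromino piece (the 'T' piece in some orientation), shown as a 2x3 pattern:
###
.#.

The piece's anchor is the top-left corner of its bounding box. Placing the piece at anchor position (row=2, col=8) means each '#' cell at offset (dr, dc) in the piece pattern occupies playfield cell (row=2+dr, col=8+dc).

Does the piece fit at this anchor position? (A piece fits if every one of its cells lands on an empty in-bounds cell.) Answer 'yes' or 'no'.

Answer: no

Derivation:
Check each piece cell at anchor (2, 8):
  offset (0,0) -> (2,8): occupied ('#') -> FAIL
  offset (0,1) -> (2,9): empty -> OK
  offset (0,2) -> (2,10): out of bounds -> FAIL
  offset (1,1) -> (3,9): empty -> OK
All cells valid: no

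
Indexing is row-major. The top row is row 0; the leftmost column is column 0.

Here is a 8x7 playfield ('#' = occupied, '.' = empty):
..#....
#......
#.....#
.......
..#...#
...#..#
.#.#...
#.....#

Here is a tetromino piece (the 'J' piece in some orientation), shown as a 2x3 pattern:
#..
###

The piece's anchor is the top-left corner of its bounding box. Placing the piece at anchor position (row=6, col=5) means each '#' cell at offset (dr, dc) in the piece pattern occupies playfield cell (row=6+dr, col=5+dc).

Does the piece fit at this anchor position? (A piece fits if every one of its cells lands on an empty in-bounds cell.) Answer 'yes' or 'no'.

Check each piece cell at anchor (6, 5):
  offset (0,0) -> (6,5): empty -> OK
  offset (1,0) -> (7,5): empty -> OK
  offset (1,1) -> (7,6): occupied ('#') -> FAIL
  offset (1,2) -> (7,7): out of bounds -> FAIL
All cells valid: no

Answer: no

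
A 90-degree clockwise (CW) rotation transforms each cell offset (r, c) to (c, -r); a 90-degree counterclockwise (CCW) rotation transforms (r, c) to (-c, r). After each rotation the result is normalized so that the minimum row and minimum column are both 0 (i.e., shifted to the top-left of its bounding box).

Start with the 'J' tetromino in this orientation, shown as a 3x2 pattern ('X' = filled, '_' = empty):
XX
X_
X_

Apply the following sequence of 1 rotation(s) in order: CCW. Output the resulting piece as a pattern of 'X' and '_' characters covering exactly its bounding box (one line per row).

Start:
XX
X_
X_
After rotation 1 (CCW):
X__
XXX

Answer: X__
XXX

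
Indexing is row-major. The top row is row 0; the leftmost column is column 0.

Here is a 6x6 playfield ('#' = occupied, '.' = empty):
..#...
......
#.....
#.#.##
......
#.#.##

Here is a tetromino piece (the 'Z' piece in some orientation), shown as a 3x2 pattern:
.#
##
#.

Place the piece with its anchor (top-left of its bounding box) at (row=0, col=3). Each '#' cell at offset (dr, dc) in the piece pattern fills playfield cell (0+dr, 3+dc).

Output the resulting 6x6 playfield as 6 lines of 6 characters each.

Answer: ..#.#.
...##.
#..#..
#.#.##
......
#.#.##

Derivation:
Fill (0+0,3+1) = (0,4)
Fill (0+1,3+0) = (1,3)
Fill (0+1,3+1) = (1,4)
Fill (0+2,3+0) = (2,3)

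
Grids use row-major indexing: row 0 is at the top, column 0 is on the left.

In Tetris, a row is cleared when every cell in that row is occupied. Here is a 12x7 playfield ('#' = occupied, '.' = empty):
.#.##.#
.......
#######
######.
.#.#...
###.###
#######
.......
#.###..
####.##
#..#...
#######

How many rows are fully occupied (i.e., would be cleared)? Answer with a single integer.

Answer: 3

Derivation:
Check each row:
  row 0: 3 empty cells -> not full
  row 1: 7 empty cells -> not full
  row 2: 0 empty cells -> FULL (clear)
  row 3: 1 empty cell -> not full
  row 4: 5 empty cells -> not full
  row 5: 1 empty cell -> not full
  row 6: 0 empty cells -> FULL (clear)
  row 7: 7 empty cells -> not full
  row 8: 3 empty cells -> not full
  row 9: 1 empty cell -> not full
  row 10: 5 empty cells -> not full
  row 11: 0 empty cells -> FULL (clear)
Total rows cleared: 3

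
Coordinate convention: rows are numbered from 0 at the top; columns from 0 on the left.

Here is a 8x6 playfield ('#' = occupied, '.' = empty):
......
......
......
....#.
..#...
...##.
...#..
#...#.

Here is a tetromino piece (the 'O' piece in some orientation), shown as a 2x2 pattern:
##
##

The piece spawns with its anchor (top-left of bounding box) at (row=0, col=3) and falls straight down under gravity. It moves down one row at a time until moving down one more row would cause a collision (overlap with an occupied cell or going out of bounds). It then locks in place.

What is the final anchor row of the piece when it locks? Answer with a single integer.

Spawn at (row=0, col=3). Try each row:
  row 0: fits
  row 1: fits
  row 2: blocked -> lock at row 1

Answer: 1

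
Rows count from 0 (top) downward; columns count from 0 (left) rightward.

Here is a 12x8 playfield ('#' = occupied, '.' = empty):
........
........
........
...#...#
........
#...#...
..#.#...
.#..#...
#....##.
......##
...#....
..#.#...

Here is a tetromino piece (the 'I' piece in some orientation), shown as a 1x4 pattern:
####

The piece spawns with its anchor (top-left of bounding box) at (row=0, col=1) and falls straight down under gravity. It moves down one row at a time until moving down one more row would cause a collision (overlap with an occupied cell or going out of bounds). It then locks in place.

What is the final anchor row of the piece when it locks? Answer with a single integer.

Answer: 2

Derivation:
Spawn at (row=0, col=1). Try each row:
  row 0: fits
  row 1: fits
  row 2: fits
  row 3: blocked -> lock at row 2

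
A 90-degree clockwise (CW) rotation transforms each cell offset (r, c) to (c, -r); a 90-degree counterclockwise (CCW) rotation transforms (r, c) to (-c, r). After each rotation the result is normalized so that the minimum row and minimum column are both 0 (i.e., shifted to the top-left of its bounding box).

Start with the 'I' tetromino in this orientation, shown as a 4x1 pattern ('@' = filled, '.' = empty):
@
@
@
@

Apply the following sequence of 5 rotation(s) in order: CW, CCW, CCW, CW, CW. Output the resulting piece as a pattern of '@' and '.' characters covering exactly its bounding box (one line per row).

Start:
@
@
@
@
After rotation 1 (CW):
@@@@
After rotation 2 (CCW):
@
@
@
@
After rotation 3 (CCW):
@@@@
After rotation 4 (CW):
@
@
@
@
After rotation 5 (CW):
@@@@

Answer: @@@@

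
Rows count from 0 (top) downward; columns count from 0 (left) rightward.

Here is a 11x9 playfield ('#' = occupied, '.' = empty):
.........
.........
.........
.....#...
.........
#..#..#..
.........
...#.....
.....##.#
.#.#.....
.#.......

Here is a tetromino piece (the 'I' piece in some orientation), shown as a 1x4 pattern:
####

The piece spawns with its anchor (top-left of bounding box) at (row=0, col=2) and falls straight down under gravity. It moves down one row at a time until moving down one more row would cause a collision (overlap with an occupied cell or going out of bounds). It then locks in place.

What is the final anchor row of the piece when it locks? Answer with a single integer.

Spawn at (row=0, col=2). Try each row:
  row 0: fits
  row 1: fits
  row 2: fits
  row 3: blocked -> lock at row 2

Answer: 2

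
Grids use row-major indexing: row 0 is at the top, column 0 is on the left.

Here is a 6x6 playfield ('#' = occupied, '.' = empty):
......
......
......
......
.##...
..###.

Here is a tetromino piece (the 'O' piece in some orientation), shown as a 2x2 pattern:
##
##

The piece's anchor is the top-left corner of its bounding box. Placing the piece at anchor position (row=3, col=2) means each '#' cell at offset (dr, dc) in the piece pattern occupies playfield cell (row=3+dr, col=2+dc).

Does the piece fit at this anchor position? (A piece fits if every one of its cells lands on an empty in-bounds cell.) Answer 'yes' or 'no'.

Check each piece cell at anchor (3, 2):
  offset (0,0) -> (3,2): empty -> OK
  offset (0,1) -> (3,3): empty -> OK
  offset (1,0) -> (4,2): occupied ('#') -> FAIL
  offset (1,1) -> (4,3): empty -> OK
All cells valid: no

Answer: no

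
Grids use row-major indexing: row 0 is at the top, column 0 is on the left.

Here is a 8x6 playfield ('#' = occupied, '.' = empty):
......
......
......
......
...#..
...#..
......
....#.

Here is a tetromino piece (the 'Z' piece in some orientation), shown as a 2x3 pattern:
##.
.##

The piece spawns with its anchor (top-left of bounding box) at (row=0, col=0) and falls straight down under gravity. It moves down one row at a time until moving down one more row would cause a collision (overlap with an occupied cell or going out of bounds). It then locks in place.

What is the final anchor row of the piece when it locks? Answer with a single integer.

Answer: 6

Derivation:
Spawn at (row=0, col=0). Try each row:
  row 0: fits
  row 1: fits
  row 2: fits
  row 3: fits
  row 4: fits
  row 5: fits
  row 6: fits
  row 7: blocked -> lock at row 6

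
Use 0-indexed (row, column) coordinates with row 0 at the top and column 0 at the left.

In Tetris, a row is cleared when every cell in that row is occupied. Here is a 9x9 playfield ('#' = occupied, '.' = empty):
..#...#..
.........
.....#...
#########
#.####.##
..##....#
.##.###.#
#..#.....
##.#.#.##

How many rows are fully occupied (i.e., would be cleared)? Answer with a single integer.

Check each row:
  row 0: 7 empty cells -> not full
  row 1: 9 empty cells -> not full
  row 2: 8 empty cells -> not full
  row 3: 0 empty cells -> FULL (clear)
  row 4: 2 empty cells -> not full
  row 5: 6 empty cells -> not full
  row 6: 3 empty cells -> not full
  row 7: 7 empty cells -> not full
  row 8: 3 empty cells -> not full
Total rows cleared: 1

Answer: 1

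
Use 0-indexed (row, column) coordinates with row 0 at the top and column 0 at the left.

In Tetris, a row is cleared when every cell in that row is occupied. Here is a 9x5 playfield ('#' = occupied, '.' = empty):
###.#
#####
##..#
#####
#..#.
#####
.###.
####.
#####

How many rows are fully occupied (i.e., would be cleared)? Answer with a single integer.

Answer: 4

Derivation:
Check each row:
  row 0: 1 empty cell -> not full
  row 1: 0 empty cells -> FULL (clear)
  row 2: 2 empty cells -> not full
  row 3: 0 empty cells -> FULL (clear)
  row 4: 3 empty cells -> not full
  row 5: 0 empty cells -> FULL (clear)
  row 6: 2 empty cells -> not full
  row 7: 1 empty cell -> not full
  row 8: 0 empty cells -> FULL (clear)
Total rows cleared: 4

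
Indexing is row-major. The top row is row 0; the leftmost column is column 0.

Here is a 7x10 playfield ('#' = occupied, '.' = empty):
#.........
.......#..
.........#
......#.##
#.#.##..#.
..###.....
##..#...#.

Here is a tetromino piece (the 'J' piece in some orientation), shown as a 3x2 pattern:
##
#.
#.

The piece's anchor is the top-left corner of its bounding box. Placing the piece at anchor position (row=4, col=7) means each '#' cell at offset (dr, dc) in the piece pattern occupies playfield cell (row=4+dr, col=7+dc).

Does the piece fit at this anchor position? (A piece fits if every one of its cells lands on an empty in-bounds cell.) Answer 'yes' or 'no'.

Answer: no

Derivation:
Check each piece cell at anchor (4, 7):
  offset (0,0) -> (4,7): empty -> OK
  offset (0,1) -> (4,8): occupied ('#') -> FAIL
  offset (1,0) -> (5,7): empty -> OK
  offset (2,0) -> (6,7): empty -> OK
All cells valid: no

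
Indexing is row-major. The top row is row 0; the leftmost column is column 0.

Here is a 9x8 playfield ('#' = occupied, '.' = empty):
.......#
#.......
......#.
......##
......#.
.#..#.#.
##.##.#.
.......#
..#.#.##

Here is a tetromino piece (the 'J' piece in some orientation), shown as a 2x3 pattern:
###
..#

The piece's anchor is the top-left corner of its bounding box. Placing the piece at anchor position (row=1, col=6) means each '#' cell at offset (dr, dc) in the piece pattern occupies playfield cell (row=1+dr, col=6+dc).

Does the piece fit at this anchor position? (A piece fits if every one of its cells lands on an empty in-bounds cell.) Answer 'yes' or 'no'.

Check each piece cell at anchor (1, 6):
  offset (0,0) -> (1,6): empty -> OK
  offset (0,1) -> (1,7): empty -> OK
  offset (0,2) -> (1,8): out of bounds -> FAIL
  offset (1,2) -> (2,8): out of bounds -> FAIL
All cells valid: no

Answer: no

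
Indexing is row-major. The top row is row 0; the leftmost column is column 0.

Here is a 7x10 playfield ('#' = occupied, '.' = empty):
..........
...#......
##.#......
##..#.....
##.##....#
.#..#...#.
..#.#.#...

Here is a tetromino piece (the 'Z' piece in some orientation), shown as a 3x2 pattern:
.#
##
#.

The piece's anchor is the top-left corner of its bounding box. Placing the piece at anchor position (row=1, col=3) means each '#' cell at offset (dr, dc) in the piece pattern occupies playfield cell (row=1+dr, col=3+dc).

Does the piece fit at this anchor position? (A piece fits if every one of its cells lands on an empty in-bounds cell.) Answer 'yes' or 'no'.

Answer: no

Derivation:
Check each piece cell at anchor (1, 3):
  offset (0,1) -> (1,4): empty -> OK
  offset (1,0) -> (2,3): occupied ('#') -> FAIL
  offset (1,1) -> (2,4): empty -> OK
  offset (2,0) -> (3,3): empty -> OK
All cells valid: no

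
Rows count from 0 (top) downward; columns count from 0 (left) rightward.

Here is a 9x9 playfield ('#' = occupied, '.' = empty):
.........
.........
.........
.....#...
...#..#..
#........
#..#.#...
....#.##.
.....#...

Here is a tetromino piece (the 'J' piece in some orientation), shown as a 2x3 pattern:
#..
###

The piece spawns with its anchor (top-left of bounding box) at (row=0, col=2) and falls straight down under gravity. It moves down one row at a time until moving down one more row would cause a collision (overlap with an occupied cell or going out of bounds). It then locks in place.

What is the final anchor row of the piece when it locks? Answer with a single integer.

Answer: 2

Derivation:
Spawn at (row=0, col=2). Try each row:
  row 0: fits
  row 1: fits
  row 2: fits
  row 3: blocked -> lock at row 2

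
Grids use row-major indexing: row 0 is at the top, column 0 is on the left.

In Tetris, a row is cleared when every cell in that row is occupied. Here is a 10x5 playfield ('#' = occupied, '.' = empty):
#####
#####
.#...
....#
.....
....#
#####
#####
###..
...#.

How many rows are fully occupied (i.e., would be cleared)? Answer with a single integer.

Answer: 4

Derivation:
Check each row:
  row 0: 0 empty cells -> FULL (clear)
  row 1: 0 empty cells -> FULL (clear)
  row 2: 4 empty cells -> not full
  row 3: 4 empty cells -> not full
  row 4: 5 empty cells -> not full
  row 5: 4 empty cells -> not full
  row 6: 0 empty cells -> FULL (clear)
  row 7: 0 empty cells -> FULL (clear)
  row 8: 2 empty cells -> not full
  row 9: 4 empty cells -> not full
Total rows cleared: 4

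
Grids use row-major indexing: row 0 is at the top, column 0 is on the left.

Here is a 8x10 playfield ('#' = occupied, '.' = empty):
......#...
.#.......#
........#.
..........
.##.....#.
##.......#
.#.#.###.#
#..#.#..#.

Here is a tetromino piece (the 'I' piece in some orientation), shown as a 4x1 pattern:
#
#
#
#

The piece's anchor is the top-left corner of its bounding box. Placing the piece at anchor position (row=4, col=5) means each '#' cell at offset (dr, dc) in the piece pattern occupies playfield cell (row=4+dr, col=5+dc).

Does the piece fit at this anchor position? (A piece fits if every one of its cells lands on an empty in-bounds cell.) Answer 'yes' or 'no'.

Answer: no

Derivation:
Check each piece cell at anchor (4, 5):
  offset (0,0) -> (4,5): empty -> OK
  offset (1,0) -> (5,5): empty -> OK
  offset (2,0) -> (6,5): occupied ('#') -> FAIL
  offset (3,0) -> (7,5): occupied ('#') -> FAIL
All cells valid: no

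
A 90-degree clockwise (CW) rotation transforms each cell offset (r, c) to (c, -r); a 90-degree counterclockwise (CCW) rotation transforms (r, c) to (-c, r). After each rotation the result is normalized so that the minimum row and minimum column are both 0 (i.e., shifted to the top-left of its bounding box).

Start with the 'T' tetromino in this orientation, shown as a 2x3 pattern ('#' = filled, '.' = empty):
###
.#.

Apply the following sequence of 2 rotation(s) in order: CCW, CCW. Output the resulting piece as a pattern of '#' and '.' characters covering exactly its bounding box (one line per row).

Answer: .#.
###

Derivation:
Start:
###
.#.
After rotation 1 (CCW):
#.
##
#.
After rotation 2 (CCW):
.#.
###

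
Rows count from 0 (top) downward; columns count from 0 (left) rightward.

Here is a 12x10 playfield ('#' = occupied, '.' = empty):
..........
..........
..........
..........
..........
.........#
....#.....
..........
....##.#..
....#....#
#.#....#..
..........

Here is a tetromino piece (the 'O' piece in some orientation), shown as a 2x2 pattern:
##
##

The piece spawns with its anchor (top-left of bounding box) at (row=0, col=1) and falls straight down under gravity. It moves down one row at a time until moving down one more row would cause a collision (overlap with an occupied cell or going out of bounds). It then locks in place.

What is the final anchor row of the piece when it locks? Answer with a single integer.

Answer: 8

Derivation:
Spawn at (row=0, col=1). Try each row:
  row 0: fits
  row 1: fits
  row 2: fits
  row 3: fits
  row 4: fits
  row 5: fits
  row 6: fits
  row 7: fits
  row 8: fits
  row 9: blocked -> lock at row 8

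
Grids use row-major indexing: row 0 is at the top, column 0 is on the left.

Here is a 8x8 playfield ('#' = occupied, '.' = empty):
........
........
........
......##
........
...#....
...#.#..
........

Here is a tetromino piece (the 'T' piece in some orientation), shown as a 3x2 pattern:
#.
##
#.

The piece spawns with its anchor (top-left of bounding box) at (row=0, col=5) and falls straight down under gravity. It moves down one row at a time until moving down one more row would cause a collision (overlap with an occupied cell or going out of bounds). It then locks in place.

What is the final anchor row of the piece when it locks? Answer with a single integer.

Answer: 1

Derivation:
Spawn at (row=0, col=5). Try each row:
  row 0: fits
  row 1: fits
  row 2: blocked -> lock at row 1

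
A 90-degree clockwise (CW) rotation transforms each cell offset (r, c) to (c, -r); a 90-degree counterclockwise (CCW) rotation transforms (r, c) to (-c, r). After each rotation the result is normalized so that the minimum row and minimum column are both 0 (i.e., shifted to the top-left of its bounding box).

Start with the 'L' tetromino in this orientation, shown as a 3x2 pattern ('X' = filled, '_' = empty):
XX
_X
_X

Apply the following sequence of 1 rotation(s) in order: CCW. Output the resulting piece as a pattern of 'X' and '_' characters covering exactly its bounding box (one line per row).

Answer: XXX
X__

Derivation:
Start:
XX
_X
_X
After rotation 1 (CCW):
XXX
X__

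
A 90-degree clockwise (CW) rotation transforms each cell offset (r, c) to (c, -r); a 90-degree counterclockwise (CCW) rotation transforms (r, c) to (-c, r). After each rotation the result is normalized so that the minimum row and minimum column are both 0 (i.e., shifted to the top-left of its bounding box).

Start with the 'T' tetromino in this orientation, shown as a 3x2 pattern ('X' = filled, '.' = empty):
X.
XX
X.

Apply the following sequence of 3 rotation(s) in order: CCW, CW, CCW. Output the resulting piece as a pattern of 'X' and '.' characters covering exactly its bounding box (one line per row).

Answer: .X.
XXX

Derivation:
Start:
X.
XX
X.
After rotation 1 (CCW):
.X.
XXX
After rotation 2 (CW):
X.
XX
X.
After rotation 3 (CCW):
.X.
XXX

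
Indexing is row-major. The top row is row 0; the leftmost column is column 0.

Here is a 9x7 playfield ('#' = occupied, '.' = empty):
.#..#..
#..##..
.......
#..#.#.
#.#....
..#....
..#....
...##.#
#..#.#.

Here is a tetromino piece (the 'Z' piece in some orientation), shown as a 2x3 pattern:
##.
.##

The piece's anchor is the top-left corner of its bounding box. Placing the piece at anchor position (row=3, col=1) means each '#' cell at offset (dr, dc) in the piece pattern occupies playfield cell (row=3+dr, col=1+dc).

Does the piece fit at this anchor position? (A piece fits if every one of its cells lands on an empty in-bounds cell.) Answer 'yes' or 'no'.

Answer: no

Derivation:
Check each piece cell at anchor (3, 1):
  offset (0,0) -> (3,1): empty -> OK
  offset (0,1) -> (3,2): empty -> OK
  offset (1,1) -> (4,2): occupied ('#') -> FAIL
  offset (1,2) -> (4,3): empty -> OK
All cells valid: no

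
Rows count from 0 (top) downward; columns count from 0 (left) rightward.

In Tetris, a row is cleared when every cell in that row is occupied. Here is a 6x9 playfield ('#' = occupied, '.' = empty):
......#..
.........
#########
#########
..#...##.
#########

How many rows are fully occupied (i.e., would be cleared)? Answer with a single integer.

Answer: 3

Derivation:
Check each row:
  row 0: 8 empty cells -> not full
  row 1: 9 empty cells -> not full
  row 2: 0 empty cells -> FULL (clear)
  row 3: 0 empty cells -> FULL (clear)
  row 4: 6 empty cells -> not full
  row 5: 0 empty cells -> FULL (clear)
Total rows cleared: 3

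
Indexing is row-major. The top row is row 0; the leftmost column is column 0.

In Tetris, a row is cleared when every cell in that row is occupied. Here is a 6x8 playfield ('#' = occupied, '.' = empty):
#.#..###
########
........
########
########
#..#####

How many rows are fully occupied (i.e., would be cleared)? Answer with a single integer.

Check each row:
  row 0: 3 empty cells -> not full
  row 1: 0 empty cells -> FULL (clear)
  row 2: 8 empty cells -> not full
  row 3: 0 empty cells -> FULL (clear)
  row 4: 0 empty cells -> FULL (clear)
  row 5: 2 empty cells -> not full
Total rows cleared: 3

Answer: 3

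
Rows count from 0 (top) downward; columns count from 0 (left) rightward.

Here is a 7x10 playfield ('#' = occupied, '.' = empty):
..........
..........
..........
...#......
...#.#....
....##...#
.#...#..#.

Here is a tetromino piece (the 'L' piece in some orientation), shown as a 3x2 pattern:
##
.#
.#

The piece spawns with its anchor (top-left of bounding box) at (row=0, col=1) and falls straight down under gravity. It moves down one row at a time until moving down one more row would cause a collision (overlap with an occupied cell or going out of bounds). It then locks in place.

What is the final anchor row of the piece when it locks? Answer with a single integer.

Answer: 4

Derivation:
Spawn at (row=0, col=1). Try each row:
  row 0: fits
  row 1: fits
  row 2: fits
  row 3: fits
  row 4: fits
  row 5: blocked -> lock at row 4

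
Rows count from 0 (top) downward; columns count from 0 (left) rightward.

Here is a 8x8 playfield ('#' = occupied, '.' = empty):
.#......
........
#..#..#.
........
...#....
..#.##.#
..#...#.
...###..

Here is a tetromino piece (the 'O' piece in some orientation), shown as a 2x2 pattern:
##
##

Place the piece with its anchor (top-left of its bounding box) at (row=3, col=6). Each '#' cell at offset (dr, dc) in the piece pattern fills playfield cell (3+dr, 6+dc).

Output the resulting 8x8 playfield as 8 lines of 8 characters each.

Answer: .#......
........
#..#..#.
......##
...#..##
..#.##.#
..#...#.
...###..

Derivation:
Fill (3+0,6+0) = (3,6)
Fill (3+0,6+1) = (3,7)
Fill (3+1,6+0) = (4,6)
Fill (3+1,6+1) = (4,7)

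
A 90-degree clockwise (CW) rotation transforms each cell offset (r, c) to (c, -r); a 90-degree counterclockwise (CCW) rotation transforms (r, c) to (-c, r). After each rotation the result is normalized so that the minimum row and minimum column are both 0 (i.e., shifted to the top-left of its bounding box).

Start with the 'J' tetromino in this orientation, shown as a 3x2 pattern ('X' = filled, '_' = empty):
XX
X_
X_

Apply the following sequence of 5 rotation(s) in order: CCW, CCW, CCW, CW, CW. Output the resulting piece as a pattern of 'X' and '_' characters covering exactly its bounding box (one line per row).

Start:
XX
X_
X_
After rotation 1 (CCW):
X__
XXX
After rotation 2 (CCW):
_X
_X
XX
After rotation 3 (CCW):
XXX
__X
After rotation 4 (CW):
_X
_X
XX
After rotation 5 (CW):
X__
XXX

Answer: X__
XXX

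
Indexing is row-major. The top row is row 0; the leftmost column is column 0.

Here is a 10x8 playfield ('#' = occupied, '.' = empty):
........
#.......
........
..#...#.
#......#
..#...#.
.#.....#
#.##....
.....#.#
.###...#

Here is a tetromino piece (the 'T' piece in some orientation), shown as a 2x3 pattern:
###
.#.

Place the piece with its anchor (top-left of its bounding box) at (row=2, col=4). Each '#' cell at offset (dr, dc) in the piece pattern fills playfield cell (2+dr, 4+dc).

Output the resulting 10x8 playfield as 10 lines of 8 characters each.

Fill (2+0,4+0) = (2,4)
Fill (2+0,4+1) = (2,5)
Fill (2+0,4+2) = (2,6)
Fill (2+1,4+1) = (3,5)

Answer: ........
#.......
....###.
..#..##.
#......#
..#...#.
.#.....#
#.##....
.....#.#
.###...#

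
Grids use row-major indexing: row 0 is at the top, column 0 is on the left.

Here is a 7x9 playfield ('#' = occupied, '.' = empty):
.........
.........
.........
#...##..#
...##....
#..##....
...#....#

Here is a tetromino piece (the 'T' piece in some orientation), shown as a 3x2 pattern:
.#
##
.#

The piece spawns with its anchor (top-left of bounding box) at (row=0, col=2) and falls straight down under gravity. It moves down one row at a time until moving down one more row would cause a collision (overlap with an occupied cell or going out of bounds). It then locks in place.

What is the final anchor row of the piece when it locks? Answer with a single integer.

Answer: 1

Derivation:
Spawn at (row=0, col=2). Try each row:
  row 0: fits
  row 1: fits
  row 2: blocked -> lock at row 1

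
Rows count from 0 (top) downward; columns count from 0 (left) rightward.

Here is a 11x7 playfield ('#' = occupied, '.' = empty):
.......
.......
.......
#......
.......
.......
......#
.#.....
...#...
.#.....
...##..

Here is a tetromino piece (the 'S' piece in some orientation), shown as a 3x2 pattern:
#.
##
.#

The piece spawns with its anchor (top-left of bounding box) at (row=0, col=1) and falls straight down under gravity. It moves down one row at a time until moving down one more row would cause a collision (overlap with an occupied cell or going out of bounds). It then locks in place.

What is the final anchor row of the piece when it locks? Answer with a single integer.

Spawn at (row=0, col=1). Try each row:
  row 0: fits
  row 1: fits
  row 2: fits
  row 3: fits
  row 4: fits
  row 5: fits
  row 6: blocked -> lock at row 5

Answer: 5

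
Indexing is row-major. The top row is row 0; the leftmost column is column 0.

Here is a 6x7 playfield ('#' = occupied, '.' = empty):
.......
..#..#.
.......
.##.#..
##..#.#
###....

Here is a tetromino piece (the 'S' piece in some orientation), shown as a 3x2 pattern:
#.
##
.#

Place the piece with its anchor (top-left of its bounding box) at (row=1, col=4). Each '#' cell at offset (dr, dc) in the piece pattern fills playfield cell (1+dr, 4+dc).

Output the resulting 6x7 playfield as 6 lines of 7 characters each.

Fill (1+0,4+0) = (1,4)
Fill (1+1,4+0) = (2,4)
Fill (1+1,4+1) = (2,5)
Fill (1+2,4+1) = (3,5)

Answer: .......
..#.##.
....##.
.##.##.
##..#.#
###....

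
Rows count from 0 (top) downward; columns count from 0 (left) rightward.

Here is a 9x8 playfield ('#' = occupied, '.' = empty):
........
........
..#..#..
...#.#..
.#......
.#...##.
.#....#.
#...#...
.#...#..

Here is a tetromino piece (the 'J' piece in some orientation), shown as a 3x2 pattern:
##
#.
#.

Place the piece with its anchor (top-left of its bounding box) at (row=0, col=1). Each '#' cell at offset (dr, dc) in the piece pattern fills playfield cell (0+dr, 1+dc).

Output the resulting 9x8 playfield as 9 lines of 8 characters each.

Fill (0+0,1+0) = (0,1)
Fill (0+0,1+1) = (0,2)
Fill (0+1,1+0) = (1,1)
Fill (0+2,1+0) = (2,1)

Answer: .##.....
.#......
.##..#..
...#.#..
.#......
.#...##.
.#....#.
#...#...
.#...#..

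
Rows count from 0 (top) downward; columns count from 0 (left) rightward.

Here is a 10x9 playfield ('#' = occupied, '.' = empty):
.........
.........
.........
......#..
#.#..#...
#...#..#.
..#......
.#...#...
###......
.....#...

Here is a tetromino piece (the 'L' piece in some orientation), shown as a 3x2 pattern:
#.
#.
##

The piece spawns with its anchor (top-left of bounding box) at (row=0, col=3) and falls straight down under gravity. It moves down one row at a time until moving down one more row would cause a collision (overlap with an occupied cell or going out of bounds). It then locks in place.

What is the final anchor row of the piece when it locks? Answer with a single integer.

Answer: 2

Derivation:
Spawn at (row=0, col=3). Try each row:
  row 0: fits
  row 1: fits
  row 2: fits
  row 3: blocked -> lock at row 2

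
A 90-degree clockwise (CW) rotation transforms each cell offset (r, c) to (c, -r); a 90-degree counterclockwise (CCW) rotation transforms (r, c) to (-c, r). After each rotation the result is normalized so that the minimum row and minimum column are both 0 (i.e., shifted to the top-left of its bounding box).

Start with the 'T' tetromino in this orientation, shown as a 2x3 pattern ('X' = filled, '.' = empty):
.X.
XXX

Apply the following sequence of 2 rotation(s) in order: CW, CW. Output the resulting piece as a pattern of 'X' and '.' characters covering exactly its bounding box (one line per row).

Answer: XXX
.X.

Derivation:
Start:
.X.
XXX
After rotation 1 (CW):
X.
XX
X.
After rotation 2 (CW):
XXX
.X.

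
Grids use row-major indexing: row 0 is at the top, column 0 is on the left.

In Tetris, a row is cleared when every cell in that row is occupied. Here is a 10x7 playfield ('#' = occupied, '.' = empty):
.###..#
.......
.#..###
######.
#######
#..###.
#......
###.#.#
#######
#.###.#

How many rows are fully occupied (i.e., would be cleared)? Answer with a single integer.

Answer: 2

Derivation:
Check each row:
  row 0: 3 empty cells -> not full
  row 1: 7 empty cells -> not full
  row 2: 3 empty cells -> not full
  row 3: 1 empty cell -> not full
  row 4: 0 empty cells -> FULL (clear)
  row 5: 3 empty cells -> not full
  row 6: 6 empty cells -> not full
  row 7: 2 empty cells -> not full
  row 8: 0 empty cells -> FULL (clear)
  row 9: 2 empty cells -> not full
Total rows cleared: 2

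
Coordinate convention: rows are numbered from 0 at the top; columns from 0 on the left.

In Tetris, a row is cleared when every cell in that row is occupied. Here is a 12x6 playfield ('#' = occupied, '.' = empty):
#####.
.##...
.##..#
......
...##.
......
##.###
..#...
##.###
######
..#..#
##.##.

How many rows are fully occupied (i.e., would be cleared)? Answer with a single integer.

Check each row:
  row 0: 1 empty cell -> not full
  row 1: 4 empty cells -> not full
  row 2: 3 empty cells -> not full
  row 3: 6 empty cells -> not full
  row 4: 4 empty cells -> not full
  row 5: 6 empty cells -> not full
  row 6: 1 empty cell -> not full
  row 7: 5 empty cells -> not full
  row 8: 1 empty cell -> not full
  row 9: 0 empty cells -> FULL (clear)
  row 10: 4 empty cells -> not full
  row 11: 2 empty cells -> not full
Total rows cleared: 1

Answer: 1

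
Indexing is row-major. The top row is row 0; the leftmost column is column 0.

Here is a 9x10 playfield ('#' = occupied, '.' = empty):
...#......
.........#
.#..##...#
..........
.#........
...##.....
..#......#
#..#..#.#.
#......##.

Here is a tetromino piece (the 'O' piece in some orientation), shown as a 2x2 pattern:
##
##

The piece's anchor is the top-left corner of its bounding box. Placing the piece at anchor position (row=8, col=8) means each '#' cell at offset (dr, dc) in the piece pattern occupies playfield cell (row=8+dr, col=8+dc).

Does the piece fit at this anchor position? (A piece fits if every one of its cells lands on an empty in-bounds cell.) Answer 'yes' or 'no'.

Answer: no

Derivation:
Check each piece cell at anchor (8, 8):
  offset (0,0) -> (8,8): occupied ('#') -> FAIL
  offset (0,1) -> (8,9): empty -> OK
  offset (1,0) -> (9,8): out of bounds -> FAIL
  offset (1,1) -> (9,9): out of bounds -> FAIL
All cells valid: no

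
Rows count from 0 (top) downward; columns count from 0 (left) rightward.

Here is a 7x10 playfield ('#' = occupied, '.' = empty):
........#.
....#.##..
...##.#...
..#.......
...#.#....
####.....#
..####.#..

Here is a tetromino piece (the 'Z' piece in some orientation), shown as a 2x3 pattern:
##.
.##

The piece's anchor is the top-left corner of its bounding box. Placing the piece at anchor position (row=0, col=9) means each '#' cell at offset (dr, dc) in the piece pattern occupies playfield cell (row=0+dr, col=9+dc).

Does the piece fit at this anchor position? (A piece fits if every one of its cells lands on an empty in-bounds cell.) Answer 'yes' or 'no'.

Answer: no

Derivation:
Check each piece cell at anchor (0, 9):
  offset (0,0) -> (0,9): empty -> OK
  offset (0,1) -> (0,10): out of bounds -> FAIL
  offset (1,1) -> (1,10): out of bounds -> FAIL
  offset (1,2) -> (1,11): out of bounds -> FAIL
All cells valid: no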